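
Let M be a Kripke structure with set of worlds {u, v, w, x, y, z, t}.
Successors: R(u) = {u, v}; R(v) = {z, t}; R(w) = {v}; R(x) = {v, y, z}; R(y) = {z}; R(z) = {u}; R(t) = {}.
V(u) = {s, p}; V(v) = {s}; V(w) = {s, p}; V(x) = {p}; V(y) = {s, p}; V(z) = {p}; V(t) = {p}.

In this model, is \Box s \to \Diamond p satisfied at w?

No

Recall that \Box ψ holds at a world iff ψ holds at every accessible world, and \Diamond ψ holds iff ψ holds at some accessible world.
At w: \Box s is true, \Diamond p is false, so \Box s \to \Diamond p is false.
  At w: \Box s requires s at every successor {v}.
    At v: s is true.
  So \Box s is true at w.
  At w: \Diamond p requires p at some successor in {v}.
    At v: p is false.
  So \Diamond p is false at w.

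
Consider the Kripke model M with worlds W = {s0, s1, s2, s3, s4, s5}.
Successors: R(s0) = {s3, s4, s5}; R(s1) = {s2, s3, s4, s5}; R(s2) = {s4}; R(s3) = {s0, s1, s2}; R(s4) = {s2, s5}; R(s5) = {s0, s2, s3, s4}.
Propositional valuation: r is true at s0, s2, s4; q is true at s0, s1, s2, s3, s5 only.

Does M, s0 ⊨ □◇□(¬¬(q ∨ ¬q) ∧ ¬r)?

At s0: □◇□(¬¬(q ∨ ¬q) ∧ ¬r) requires ◇□(¬¬(q ∨ ¬q) ∧ ¬r) at every successor {s3, s4, s5}.
  ◇□(¬¬(q ∨ ¬q) ∧ ¬r) fails at s3, so □◇□(¬¬(q ∨ ¬q) ∧ ¬r) is false at s0.
    At s3: ◇□(¬¬(q ∨ ¬q) ∧ ¬r) requires □(¬¬(q ∨ ¬q) ∧ ¬r) at some successor in {s0, s1, s2}.
      At s0: □(¬¬(q ∨ ¬q) ∧ ¬r) is false.
      At s1: □(¬¬(q ∨ ¬q) ∧ ¬r) is false.
      At s2: □(¬¬(q ∨ ¬q) ∧ ¬r) is false.
    So ◇□(¬¬(q ∨ ¬q) ∧ ¬r) is false at s3.

No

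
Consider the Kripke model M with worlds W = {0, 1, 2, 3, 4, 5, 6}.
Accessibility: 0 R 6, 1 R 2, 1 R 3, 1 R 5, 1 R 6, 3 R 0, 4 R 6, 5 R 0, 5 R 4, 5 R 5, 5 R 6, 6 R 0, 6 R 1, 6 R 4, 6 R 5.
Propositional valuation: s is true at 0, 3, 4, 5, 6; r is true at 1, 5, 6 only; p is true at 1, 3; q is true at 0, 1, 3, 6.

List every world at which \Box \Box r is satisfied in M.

2, 3

Let φ = \Box \Box r. Evaluate φ at each world:
  0 (successors {6}): φ is false.
  1 (successors {2, 3, 5, 6}): φ is false.
  2 (successors ∅): φ is true.
  3 (successors {0}): φ is true.
  4 (successors {6}): φ is false.
  5 (successors {0, 4, 5, 6}): φ is false.
  6 (successors {0, 1, 4, 5}): φ is false.
For instance, at 1:
  At 1: \Box \Box r requires \Box r at every successor {2, 3, 5, 6}.
    \Box r fails at 3, so \Box \Box r is false at 1.
      At 3: \Box r requires r at every successor {0}.
        r fails at 0, so \Box r is false at 3.
Satisfying worlds: {2, 3}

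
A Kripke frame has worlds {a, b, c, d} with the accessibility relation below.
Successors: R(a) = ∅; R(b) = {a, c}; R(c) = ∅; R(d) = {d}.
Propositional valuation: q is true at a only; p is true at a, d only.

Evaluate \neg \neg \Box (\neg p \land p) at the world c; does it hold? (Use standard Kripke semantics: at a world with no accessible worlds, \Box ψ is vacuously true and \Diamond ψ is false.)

Yes

At c: \neg \Box (\neg p \land p) is false, so \neg \neg \Box (\neg p \land p) is true.
  At c: \Box (\neg p \land p) is true, so \neg \Box (\neg p \land p) is false.
    At c: no accessible worlds, so \Box (\neg p \land p) holds vacuously.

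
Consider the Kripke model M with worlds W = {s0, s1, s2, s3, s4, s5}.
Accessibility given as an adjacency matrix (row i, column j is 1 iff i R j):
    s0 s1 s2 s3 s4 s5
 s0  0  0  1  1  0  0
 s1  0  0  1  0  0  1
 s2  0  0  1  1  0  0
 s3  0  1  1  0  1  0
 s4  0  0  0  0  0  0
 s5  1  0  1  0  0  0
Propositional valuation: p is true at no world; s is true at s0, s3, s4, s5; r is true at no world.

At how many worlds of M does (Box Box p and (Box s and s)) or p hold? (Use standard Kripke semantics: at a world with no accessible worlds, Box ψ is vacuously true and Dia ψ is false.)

Let φ = (Box Box p and (Box s and s)) or p. Evaluate φ at each world:
  s0 (successors {s2, s3}): φ is false.
  s1 (successors {s2, s5}): φ is false.
  s2 (successors {s2, s3}): φ is false.
  s3 (successors {s1, s2, s4}): φ is false.
  s4 (successors ∅): φ is true.
  s5 (successors {s0, s2}): φ is false.
For instance, at s5:
  At s5: Box Box p and (Box s and s) is false, p is false, so (Box Box p and (Box s and s)) or p is false.
    At s5: Box Box p is false, Box s and s is false, so Box Box p and (Box s and s) is false.
      At s5: Box Box p requires Box p at every successor {s0, s2}.
        Box p fails at s0, so Box Box p is false at s5.
      At s5: Box s is false, s is true, so Box s and s is false.
Satisfying worlds: {s4}

1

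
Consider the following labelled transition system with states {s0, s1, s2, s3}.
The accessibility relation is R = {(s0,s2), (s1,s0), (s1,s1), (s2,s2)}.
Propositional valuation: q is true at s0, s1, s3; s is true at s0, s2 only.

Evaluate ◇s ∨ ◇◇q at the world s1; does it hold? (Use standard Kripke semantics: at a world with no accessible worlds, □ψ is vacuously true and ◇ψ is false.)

Yes

At s1: ◇s is true, ◇◇q is true, so ◇s ∨ ◇◇q is true.
  At s1: ◇s requires s at some successor in {s0, s1}.
    s holds at s0, so ◇s is true at s1.
  At s1: ◇◇q requires ◇q at some successor in {s0, s1}.
    ◇q holds at s1, so ◇◇q is true at s1.
      At s1: ◇q requires q at some successor in {s0, s1}.
        q holds at s0, so ◇q is true at s1.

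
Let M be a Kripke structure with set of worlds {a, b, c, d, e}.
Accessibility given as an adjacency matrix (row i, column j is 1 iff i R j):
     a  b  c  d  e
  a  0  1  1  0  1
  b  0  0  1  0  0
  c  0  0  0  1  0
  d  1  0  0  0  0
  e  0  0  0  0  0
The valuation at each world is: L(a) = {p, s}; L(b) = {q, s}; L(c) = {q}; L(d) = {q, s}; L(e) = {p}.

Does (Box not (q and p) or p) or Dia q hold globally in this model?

Yes

Recall that Box ψ holds at a world iff ψ holds at every accessible world, and Dia ψ holds iff ψ holds at some accessible world.
Let φ = (Box not (q and p) or p) or Dia q. Evaluate φ at each world:
  a (successors {b, c, e}): φ is true.
  b (successors {c}): φ is true.
  c (successors {d}): φ is true.
  d (successors {a}): φ is true.
  e (successors ∅): φ is true.
For instance, at b:
  At b: Box not (q and p) or p is true, Dia q is true, so (Box not (q and p) or p) or Dia q is true.
    At b: Box not (q and p) is true, p is false, so Box not (q and p) or p is true.
      At b: Box not (q and p) requires not (q and p) at every successor {c}.
        At c: not (q and p) is true.
      So Box not (q and p) is true at b.
    At b: Dia q requires q at some successor in {c}.
      q holds at c, so Dia q is true at b.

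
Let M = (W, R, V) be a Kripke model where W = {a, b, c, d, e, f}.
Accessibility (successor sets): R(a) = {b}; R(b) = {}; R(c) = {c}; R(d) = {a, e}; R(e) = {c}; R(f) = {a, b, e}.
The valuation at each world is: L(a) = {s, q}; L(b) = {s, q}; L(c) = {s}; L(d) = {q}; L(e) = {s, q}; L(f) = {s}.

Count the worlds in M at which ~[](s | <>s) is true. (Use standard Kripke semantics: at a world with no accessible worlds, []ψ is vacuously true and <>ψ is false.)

Let φ = ~[](s | <>s). Evaluate φ at each world:
  a (successors {b}): φ is false.
  b (successors ∅): φ is false.
  c (successors {c}): φ is false.
  d (successors {a, e}): φ is false.
  e (successors {c}): φ is false.
  f (successors {a, b, e}): φ is false.
For instance, at f:
  At f: [](s | <>s) is true, so ~[](s | <>s) is false.
    At f: [](s | <>s) requires s | <>s at every successor {a, b, e}.
      At a: s | <>s is true.
      At b: s | <>s is true.
      At e: s | <>s is true.
    So [](s | <>s) is true at f.
Satisfying worlds: none.

0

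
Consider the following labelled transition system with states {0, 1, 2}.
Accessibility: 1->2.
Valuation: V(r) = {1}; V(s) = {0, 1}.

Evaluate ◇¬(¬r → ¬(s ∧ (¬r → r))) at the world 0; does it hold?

At 0: no accessible worlds, so ◇¬(¬r → ¬(s ∧ (¬r → r))) is false.

No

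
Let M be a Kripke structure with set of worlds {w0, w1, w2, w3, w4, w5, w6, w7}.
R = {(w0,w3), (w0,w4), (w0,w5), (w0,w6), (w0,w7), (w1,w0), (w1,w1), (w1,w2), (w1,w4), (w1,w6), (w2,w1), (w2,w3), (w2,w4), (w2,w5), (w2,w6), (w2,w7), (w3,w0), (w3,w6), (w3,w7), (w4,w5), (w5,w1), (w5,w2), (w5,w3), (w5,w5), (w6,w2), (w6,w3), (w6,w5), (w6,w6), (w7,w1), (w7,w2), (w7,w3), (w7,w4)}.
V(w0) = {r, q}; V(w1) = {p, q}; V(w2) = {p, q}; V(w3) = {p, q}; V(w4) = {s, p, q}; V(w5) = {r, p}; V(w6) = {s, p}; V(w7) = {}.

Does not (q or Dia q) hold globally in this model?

No

Recall that Dia ψ holds at a world iff ψ holds at some accessible world.
Let φ = not (q or Dia q). Evaluate φ at each world:
  w0 (successors {w3, w4, w5, w6, w7}): φ is false.
  w1 (successors {w0, w1, w2, w4, w6}): φ is false.
  w2 (successors {w1, w3, w4, w5, w6, w7}): φ is false.
  w3 (successors {w0, w6, w7}): φ is false.
  w4 (successors {w5}): φ is false.
  w5 (successors {w1, w2, w3, w5}): φ is false.
  w6 (successors {w2, w3, w5, w6}): φ is false.
  w7 (successors {w1, w2, w3, w4}): φ is false.
Detail at w0 (counterexample):
  At w0: q or Dia q is true, so not (q or Dia q) is false.
    At w0: q is true, Dia q is true, so q or Dia q is true.
      At w0: Dia q requires q at some successor in {w3, w4, w5, w6, w7}.
        q holds at w3, so Dia q is true at w0.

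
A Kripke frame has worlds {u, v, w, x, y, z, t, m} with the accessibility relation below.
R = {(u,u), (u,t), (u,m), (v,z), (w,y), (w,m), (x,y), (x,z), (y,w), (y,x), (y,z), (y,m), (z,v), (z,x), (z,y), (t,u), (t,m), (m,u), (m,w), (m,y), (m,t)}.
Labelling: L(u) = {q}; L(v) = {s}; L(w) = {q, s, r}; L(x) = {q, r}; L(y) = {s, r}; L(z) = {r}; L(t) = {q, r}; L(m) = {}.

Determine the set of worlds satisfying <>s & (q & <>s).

Let φ = <>s & (q & <>s). Evaluate φ at each world:
  u (successors {u, t, m}): φ is false.
  v (successors {z}): φ is false.
  w (successors {y, m}): φ is true.
  x (successors {y, z}): φ is true.
  y (successors {w, x, z, m}): φ is false.
  z (successors {v, x, y}): φ is false.
  t (successors {u, m}): φ is false.
  m (successors {u, w, y, t}): φ is false.
For instance, at w:
  At w: <>s is true, q & <>s is true, so <>s & (q & <>s) is true.
    At w: <>s requires s at some successor in {y, m}.
      s holds at y, so <>s is true at w.
    At w: q is true, <>s is true, so q & <>s is true.
      At w: <>s requires s at some successor in {y, m}.
        s holds at y, so <>s is true at w.
Satisfying worlds: {w, x}

w, x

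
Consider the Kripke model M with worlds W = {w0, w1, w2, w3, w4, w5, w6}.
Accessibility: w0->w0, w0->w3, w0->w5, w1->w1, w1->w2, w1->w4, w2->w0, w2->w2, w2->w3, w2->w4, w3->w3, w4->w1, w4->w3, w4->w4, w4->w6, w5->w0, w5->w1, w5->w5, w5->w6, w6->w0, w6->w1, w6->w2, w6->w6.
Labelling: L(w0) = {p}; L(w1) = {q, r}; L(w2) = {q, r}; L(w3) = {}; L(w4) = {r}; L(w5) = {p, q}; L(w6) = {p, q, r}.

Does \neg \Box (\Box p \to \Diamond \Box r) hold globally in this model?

Recall that \Box ψ holds at a world iff ψ holds at every accessible world, and \Diamond ψ holds iff ψ holds at some accessible world.
Let φ = \neg \Box (\Box p \to \Diamond \Box r). Evaluate φ at each world:
  w0 (successors {w0, w3, w5}): φ is false.
  w1 (successors {w1, w2, w4}): φ is false.
  w2 (successors {w0, w2, w3, w4}): φ is false.
  w3 (successors {w3}): φ is false.
  w4 (successors {w1, w3, w4, w6}): φ is false.
  w5 (successors {w0, w1, w5, w6}): φ is false.
  w6 (successors {w0, w1, w2, w6}): φ is false.
Detail at w0 (counterexample):
  At w0: \Box (\Box p \to \Diamond \Box r) is true, so \neg \Box (\Box p \to \Diamond \Box r) is false.
    At w0: \Box (\Box p \to \Diamond \Box r) requires \Box p \to \Diamond \Box r at every successor {w0, w3, w5}.
      At w0: \Box p \to \Diamond \Box r is true.
      At w3: \Box p \to \Diamond \Box r is true.
      At w5: \Box p \to \Diamond \Box r is true.
    So \Box (\Box p \to \Diamond \Box r) is true at w0.

No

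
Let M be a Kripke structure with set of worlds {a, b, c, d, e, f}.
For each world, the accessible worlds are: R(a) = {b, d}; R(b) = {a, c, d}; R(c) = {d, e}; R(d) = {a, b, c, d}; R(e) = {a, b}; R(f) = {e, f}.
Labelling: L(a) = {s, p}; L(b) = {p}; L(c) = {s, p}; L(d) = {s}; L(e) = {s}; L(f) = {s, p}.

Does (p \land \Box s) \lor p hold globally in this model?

No

Recall that \Box ψ holds at a world iff ψ holds at every accessible world, and \Diamond ψ holds iff ψ holds at some accessible world.
Let φ = (p \land \Box s) \lor p. Evaluate φ at each world:
  a (successors {b, d}): φ is true.
  b (successors {a, c, d}): φ is true.
  c (successors {d, e}): φ is true.
  d (successors {a, b, c, d}): φ is false.
  e (successors {a, b}): φ is false.
  f (successors {e, f}): φ is true.
Detail at d (counterexample):
  At d: p \land \Box s is false, p is false, so (p \land \Box s) \lor p is false.
    At d: p is false, \Box s is false, so p \land \Box s is false.
      At d: \Box s requires s at every successor {a, b, c, d}.
        s fails at b, so \Box s is false at d.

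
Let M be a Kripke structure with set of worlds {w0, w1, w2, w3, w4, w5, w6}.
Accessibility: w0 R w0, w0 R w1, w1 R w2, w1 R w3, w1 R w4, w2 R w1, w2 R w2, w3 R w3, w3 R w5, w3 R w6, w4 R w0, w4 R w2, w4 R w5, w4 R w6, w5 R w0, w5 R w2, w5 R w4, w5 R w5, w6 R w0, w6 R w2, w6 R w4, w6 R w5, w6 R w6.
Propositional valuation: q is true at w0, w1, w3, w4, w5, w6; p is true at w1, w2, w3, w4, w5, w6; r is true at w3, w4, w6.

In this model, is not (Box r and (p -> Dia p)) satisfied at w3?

Yes

At w3: Box r and (p -> Dia p) is false, so not (Box r and (p -> Dia p)) is true.
  At w3: Box r is false, p -> Dia p is true, so Box r and (p -> Dia p) is false.
    At w3: Box r requires r at every successor {w3, w5, w6}.
      r fails at w5, so Box r is false at w3.
    At w3: p is true, Dia p is true, so p -> Dia p is true.
      At w3: Dia p requires p at some successor in {w3, w5, w6}.
        p holds at w3, so Dia p is true at w3.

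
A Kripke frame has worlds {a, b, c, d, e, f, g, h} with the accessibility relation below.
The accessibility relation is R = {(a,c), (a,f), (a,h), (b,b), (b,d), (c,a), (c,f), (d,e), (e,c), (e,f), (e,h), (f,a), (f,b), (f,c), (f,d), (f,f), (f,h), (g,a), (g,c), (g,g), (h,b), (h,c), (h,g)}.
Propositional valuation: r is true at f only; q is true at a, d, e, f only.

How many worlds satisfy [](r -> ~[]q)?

Let φ = [](r -> ~[]q). Evaluate φ at each world:
  a (successors {c, f, h}): φ is true.
  b (successors {b, d}): φ is true.
  c (successors {a, f}): φ is true.
  d (successors {e}): φ is true.
  e (successors {c, f, h}): φ is true.
  f (successors {a, b, c, d, f, h}): φ is true.
  g (successors {a, c, g}): φ is true.
  h (successors {b, c, g}): φ is true.
For instance, at f:
  At f: [](r -> ~[]q) requires r -> ~[]q at every successor {a, b, c, d, f, h}.
    At a: r -> ~[]q is true.
    At b: r -> ~[]q is true.
    At c: r -> ~[]q is true.
    At d: r -> ~[]q is true.
    At f: r -> ~[]q is true.
    At h: r -> ~[]q is true.
  So [](r -> ~[]q) is true at f.
Satisfying worlds: {a, b, c, d, e, f, g, h}

8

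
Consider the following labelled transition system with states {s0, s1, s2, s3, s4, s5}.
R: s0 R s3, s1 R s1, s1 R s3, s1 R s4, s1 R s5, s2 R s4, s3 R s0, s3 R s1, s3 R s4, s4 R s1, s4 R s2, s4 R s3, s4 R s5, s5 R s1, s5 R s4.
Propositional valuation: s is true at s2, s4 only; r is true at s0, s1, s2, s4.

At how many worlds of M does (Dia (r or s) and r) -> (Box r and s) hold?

Recall that Box ψ holds at a world iff ψ holds at every accessible world, and Dia ψ holds iff ψ holds at some accessible world.
Let φ = (Dia (r or s) and r) -> (Box r and s). Evaluate φ at each world:
  s0 (successors {s3}): φ is true.
  s1 (successors {s1, s3, s4, s5}): φ is false.
  s2 (successors {s4}): φ is true.
  s3 (successors {s0, s1, s4}): φ is true.
  s4 (successors {s1, s2, s3, s5}): φ is false.
  s5 (successors {s1, s4}): φ is true.
For instance, at s4:
  At s4: Dia (r or s) and r is true, Box r and s is false, so (Dia (r or s) and r) -> (Box r and s) is false.
    At s4: Dia (r or s) is true, r is true, so Dia (r or s) and r is true.
      At s4: Dia (r or s) requires r or s at some successor in {s1, s2, s3, s5}.
        r or s holds at s1, so Dia (r or s) is true at s4.
    At s4: Box r is false, s is true, so Box r and s is false.
      At s4: Box r requires r at every successor {s1, s2, s3, s5}.
        r fails at s3, so Box r is false at s4.
Satisfying worlds: {s0, s2, s3, s5}

4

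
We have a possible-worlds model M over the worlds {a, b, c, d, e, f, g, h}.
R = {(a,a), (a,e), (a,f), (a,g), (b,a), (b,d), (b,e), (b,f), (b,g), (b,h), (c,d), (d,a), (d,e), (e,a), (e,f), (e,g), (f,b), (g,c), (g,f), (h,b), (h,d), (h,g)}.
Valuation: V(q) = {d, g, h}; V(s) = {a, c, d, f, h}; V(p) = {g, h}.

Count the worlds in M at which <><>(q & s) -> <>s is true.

7

Let φ = <><>(q & s) -> <>s. Evaluate φ at each world:
  a (successors {a, e, f, g}): φ is true.
  b (successors {a, d, e, f, g, h}): φ is true.
  c (successors {d}): φ is true.
  d (successors {a, e}): φ is true.
  e (successors {a, f, g}): φ is true.
  f (successors {b}): φ is false.
  g (successors {c, f}): φ is true.
  h (successors {b, d, g}): φ is true.
For instance, at e:
  At e: <><>(q & s) is false, <>s is true, so <><>(q & s) -> <>s is true.
    At e: <><>(q & s) requires <>(q & s) at some successor in {a, f, g}.
      At a: <>(q & s) is false.
      At f: <>(q & s) is false.
      At g: <>(q & s) is false.
    So <><>(q & s) is false at e.
    At e: <>s requires s at some successor in {a, f, g}.
      s holds at a, so <>s is true at e.
Satisfying worlds: {a, b, c, d, e, g, h}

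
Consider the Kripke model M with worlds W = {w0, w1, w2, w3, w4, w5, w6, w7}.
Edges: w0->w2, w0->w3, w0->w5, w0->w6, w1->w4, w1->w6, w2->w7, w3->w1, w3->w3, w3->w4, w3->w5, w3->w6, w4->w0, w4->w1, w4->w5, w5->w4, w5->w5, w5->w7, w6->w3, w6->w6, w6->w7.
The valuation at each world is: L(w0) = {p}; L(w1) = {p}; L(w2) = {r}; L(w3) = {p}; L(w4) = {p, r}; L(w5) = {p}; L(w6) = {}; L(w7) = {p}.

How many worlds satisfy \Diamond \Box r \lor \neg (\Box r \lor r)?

Recall that \Box ψ holds at a world iff ψ holds at every accessible world, and \Diamond ψ holds iff ψ holds at some accessible world.
Let φ = \Diamond \Box r \lor \neg (\Box r \lor r). Evaluate φ at each world:
  w0 (successors {w2, w3, w5, w6}): φ is true.
  w1 (successors {w4, w6}): φ is true.
  w2 (successors {w7}): φ is true.
  w3 (successors {w1, w3, w4, w5, w6}): φ is true.
  w4 (successors {w0, w1, w5}): φ is false.
  w5 (successors {w4, w5, w7}): φ is true.
  w6 (successors {w3, w6, w7}): φ is true.
  w7 (successors ∅): φ is false.
For instance, at w2:
  At w2: \Diamond \Box r is true, \neg (\Box r \lor r) is false, so \Diamond \Box r \lor \neg (\Box r \lor r) is true.
    At w2: \Diamond \Box r requires \Box r at some successor in {w7}.
      \Box r holds at w7, so \Diamond \Box r is true at w2.
    At w2: \Box r \lor r is true, so \neg (\Box r \lor r) is false.
      At w2: \Box r is false, r is true, so \Box r \lor r is true.
Satisfying worlds: {w0, w1, w2, w3, w5, w6}

6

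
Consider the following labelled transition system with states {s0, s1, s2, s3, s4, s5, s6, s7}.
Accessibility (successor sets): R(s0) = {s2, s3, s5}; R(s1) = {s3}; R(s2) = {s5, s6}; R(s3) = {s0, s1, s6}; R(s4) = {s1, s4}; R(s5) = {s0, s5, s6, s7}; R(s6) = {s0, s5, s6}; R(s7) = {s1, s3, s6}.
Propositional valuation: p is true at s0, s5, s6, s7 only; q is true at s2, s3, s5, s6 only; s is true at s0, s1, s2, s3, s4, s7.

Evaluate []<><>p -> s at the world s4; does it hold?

Recall that []ψ holds at a world iff ψ holds at every accessible world, and <>ψ holds iff ψ holds at some accessible world.
At s4: []<><>p is false, s is true, so []<><>p -> s is true.
  At s4: []<><>p requires <><>p at every successor {s1, s4}.
    <><>p fails at s4, so []<><>p is false at s4.
      At s4: <><>p requires <>p at some successor in {s1, s4}.
        At s1: <>p is false.
        At s4: <>p is false.
      So <><>p is false at s4.

Yes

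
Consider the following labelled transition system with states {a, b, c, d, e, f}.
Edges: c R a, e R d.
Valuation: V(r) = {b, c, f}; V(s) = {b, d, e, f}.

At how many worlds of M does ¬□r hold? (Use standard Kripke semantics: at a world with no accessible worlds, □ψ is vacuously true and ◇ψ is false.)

Let φ = ¬□r. Evaluate φ at each world:
  a (successors ∅): φ is false.
  b (successors ∅): φ is false.
  c (successors {a}): φ is true.
  d (successors ∅): φ is false.
  e (successors {d}): φ is true.
  f (successors ∅): φ is false.
For instance, at c:
  At c: □r is false, so ¬□r is true.
    At c: □r requires r at every successor {a}.
      r fails at a, so □r is false at c.
Satisfying worlds: {c, e}

2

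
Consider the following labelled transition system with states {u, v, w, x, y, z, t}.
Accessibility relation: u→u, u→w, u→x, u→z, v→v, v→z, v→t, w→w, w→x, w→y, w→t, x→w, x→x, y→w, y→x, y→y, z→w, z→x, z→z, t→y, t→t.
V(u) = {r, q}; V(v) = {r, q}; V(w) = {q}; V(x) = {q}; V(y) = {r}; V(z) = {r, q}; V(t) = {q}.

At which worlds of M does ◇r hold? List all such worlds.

u, v, w, y, z, t

Recall that ◇ψ holds at a world iff ψ holds at some accessible world.
Let φ = ◇r. Evaluate φ at each world:
  u (successors {u, w, x, z}): φ is true.
  v (successors {v, z, t}): φ is true.
  w (successors {w, x, y, t}): φ is true.
  x (successors {w, x}): φ is false.
  y (successors {w, x, y}): φ is true.
  z (successors {w, x, z}): φ is true.
  t (successors {y, t}): φ is true.
For instance, at z:
  At z: ◇r requires r at some successor in {w, x, z}.
    r holds at z, so ◇r is true at z.
Satisfying worlds: {u, v, w, y, z, t}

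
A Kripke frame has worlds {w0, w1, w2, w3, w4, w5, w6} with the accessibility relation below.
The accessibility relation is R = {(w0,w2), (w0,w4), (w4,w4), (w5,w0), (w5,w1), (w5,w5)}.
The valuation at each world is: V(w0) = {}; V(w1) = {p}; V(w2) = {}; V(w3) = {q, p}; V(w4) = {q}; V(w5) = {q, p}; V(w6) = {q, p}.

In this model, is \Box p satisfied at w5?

At w5: \Box p requires p at every successor {w0, w1, w5}.
  p fails at w0, so \Box p is false at w5.

No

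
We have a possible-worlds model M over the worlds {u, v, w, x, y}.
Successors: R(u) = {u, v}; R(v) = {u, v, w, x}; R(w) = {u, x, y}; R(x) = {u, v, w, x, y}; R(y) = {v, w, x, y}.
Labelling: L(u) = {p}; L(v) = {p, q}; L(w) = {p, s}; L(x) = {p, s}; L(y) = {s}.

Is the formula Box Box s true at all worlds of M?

Recall that Box ψ holds at a world iff ψ holds at every accessible world, and Dia ψ holds iff ψ holds at some accessible world.
Let φ = Box Box s. Evaluate φ at each world:
  u (successors {u, v}): φ is false.
  v (successors {u, v, w, x}): φ is false.
  w (successors {u, x, y}): φ is false.
  x (successors {u, v, w, x, y}): φ is false.
  y (successors {v, w, x, y}): φ is false.
Detail at u (counterexample):
  At u: Box Box s requires Box s at every successor {u, v}.
    Box s fails at u, so Box Box s is false at u.
      At u: Box s requires s at every successor {u, v}.
        s fails at u, so Box s is false at u.

No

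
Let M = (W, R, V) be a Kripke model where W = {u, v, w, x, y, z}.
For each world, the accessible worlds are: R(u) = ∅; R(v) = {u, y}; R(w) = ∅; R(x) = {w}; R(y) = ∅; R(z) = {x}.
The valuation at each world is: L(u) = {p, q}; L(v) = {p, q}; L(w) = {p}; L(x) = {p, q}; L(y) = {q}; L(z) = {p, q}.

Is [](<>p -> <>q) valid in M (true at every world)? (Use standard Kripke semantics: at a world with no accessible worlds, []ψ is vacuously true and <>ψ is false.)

No

Recall that []ψ holds at a world iff ψ holds at every accessible world, and <>ψ holds iff ψ holds at some accessible world.
Let φ = [](<>p -> <>q). Evaluate φ at each world:
  u (successors ∅): φ is true.
  v (successors {u, y}): φ is true.
  w (successors ∅): φ is true.
  x (successors {w}): φ is true.
  y (successors ∅): φ is true.
  z (successors {x}): φ is false.
Detail at z (counterexample):
  At z: [](<>p -> <>q) requires <>p -> <>q at every successor {x}.
    <>p -> <>q fails at x, so [](<>p -> <>q) is false at z.
      At x: <>p is true, <>q is false, so <>p -> <>q is false.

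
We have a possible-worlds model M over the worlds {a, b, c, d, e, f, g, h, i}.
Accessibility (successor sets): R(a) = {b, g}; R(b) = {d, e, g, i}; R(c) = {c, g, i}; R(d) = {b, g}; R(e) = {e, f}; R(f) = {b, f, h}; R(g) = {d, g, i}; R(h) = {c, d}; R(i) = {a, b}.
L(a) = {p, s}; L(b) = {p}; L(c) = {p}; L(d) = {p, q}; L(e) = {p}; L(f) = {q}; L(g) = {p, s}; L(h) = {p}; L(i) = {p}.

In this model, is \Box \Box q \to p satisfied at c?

At c: \Box \Box q is false, p is true, so \Box \Box q \to p is true.
  At c: \Box \Box q requires \Box q at every successor {c, g, i}.
    \Box q fails at c, so \Box \Box q is false at c.
      At c: \Box q requires q at every successor {c, g, i}.
        q fails at c, so \Box q is false at c.

Yes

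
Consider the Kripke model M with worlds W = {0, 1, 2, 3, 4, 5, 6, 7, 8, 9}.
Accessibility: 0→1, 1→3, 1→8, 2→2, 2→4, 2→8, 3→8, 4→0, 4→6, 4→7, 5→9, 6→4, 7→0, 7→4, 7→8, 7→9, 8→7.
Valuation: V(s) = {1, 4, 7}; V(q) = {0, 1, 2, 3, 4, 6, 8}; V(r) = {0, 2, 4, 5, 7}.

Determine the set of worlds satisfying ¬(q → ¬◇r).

Recall that ◇ψ holds at a world iff ψ holds at some accessible world.
Let φ = ¬(q → ¬◇r). Evaluate φ at each world:
  0 (successors {1}): φ is false.
  1 (successors {3, 8}): φ is false.
  2 (successors {2, 4, 8}): φ is true.
  3 (successors {8}): φ is false.
  4 (successors {0, 6, 7}): φ is true.
  5 (successors {9}): φ is false.
  6 (successors {4}): φ is true.
  7 (successors {0, 4, 8, 9}): φ is false.
  8 (successors {7}): φ is true.
  9 (successors ∅): φ is false.
For instance, at 1:
  At 1: q → ¬◇r is true, so ¬(q → ¬◇r) is false.
    At 1: q is true, ¬◇r is true, so q → ¬◇r is true.
      At 1: ◇r is false, so ¬◇r is true.
Satisfying worlds: {2, 4, 6, 8}

2, 4, 6, 8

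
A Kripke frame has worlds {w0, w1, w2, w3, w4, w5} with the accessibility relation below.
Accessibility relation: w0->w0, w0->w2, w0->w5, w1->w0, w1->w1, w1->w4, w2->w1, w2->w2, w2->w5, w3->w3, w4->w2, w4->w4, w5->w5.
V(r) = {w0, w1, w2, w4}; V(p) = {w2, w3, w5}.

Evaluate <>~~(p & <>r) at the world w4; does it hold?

Yes

At w4: <>~~(p & <>r) requires ~~(p & <>r) at some successor in {w2, w4}.
  ~~(p & <>r) holds at w2, so <>~~(p & <>r) is true at w4.
    At w2: ~(p & <>r) is false, so ~~(p & <>r) is true.
      At w2: p & <>r is true, so ~(p & <>r) is false.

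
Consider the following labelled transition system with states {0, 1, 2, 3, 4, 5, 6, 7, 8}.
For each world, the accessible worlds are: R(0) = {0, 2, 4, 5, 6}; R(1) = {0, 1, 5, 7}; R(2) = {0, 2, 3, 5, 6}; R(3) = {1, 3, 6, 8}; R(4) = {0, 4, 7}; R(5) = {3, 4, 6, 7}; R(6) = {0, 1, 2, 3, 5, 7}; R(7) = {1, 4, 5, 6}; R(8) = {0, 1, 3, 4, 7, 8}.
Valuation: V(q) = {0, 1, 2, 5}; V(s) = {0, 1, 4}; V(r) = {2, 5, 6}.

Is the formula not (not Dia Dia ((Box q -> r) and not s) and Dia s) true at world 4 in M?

At 4: not Dia Dia ((Box q -> r) and not s) and Dia s is false, so not (not Dia Dia ((Box q -> r) and not s) and Dia s) is true.
  At 4: not Dia Dia ((Box q -> r) and not s) is false, Dia s is true, so not Dia Dia ((Box q -> r) and not s) and Dia s is false.
    At 4: Dia Dia ((Box q -> r) and not s) is true, so not Dia Dia ((Box q -> r) and not s) is false.
      At 4: Dia Dia ((Box q -> r) and not s) requires Dia ((Box q -> r) and not s) at some successor in {0, 4, 7}.
        Dia ((Box q -> r) and not s) holds at 0, so Dia Dia ((Box q -> r) and not s) is true at 4.
    At 4: Dia s requires s at some successor in {0, 4, 7}.
      s holds at 0, so Dia s is true at 4.

Yes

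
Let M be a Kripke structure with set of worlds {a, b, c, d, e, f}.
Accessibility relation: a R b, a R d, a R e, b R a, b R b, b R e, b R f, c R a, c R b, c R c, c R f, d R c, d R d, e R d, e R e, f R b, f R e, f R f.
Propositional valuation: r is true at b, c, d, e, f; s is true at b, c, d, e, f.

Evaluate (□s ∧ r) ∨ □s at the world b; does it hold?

No

At b: □s ∧ r is false, □s is false, so (□s ∧ r) ∨ □s is false.
  At b: □s is false, r is true, so □s ∧ r is false.
    At b: □s requires s at every successor {a, b, e, f}.
      s fails at a, so □s is false at b.
  At b: □s requires s at every successor {a, b, e, f}.
    s fails at a, so □s is false at b.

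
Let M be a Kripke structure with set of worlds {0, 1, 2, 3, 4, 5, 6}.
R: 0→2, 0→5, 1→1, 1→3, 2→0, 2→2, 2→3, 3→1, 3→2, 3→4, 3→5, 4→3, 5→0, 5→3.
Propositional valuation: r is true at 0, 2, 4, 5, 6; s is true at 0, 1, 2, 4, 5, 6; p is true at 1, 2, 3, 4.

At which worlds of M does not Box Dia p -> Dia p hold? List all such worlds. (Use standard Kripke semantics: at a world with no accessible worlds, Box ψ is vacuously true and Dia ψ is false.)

Recall that Box ψ holds at a world iff ψ holds at every accessible world, and Dia ψ holds iff ψ holds at some accessible world.
Let φ = not Box Dia p -> Dia p. Evaluate φ at each world:
  0 (successors {2, 5}): φ is true.
  1 (successors {1, 3}): φ is true.
  2 (successors {0, 2, 3}): φ is true.
  3 (successors {1, 2, 4, 5}): φ is true.
  4 (successors {3}): φ is true.
  5 (successors {0, 3}): φ is true.
  6 (successors ∅): φ is true.
For instance, at 2:
  At 2: not Box Dia p is false, Dia p is true, so not Box Dia p -> Dia p is true.
    At 2: Box Dia p is true, so not Box Dia p is false.
      At 2: Box Dia p requires Dia p at every successor {0, 2, 3}.
        At 0: Dia p is true.
        At 2: Dia p is true.
        At 3: Dia p is true.
      So Box Dia p is true at 2.
    At 2: Dia p requires p at some successor in {0, 2, 3}.
      p holds at 2, so Dia p is true at 2.
Satisfying worlds: {0, 1, 2, 3, 4, 5, 6}

0, 1, 2, 3, 4, 5, 6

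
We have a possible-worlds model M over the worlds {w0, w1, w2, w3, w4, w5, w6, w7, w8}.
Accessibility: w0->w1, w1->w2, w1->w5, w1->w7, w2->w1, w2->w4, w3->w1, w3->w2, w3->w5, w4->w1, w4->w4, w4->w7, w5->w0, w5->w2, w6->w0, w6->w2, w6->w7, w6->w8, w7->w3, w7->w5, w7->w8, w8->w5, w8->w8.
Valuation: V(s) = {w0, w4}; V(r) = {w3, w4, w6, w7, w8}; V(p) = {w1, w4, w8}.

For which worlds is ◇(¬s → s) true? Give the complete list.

w2, w4, w5, w6

Let φ = ◇(¬s → s). Evaluate φ at each world:
  w0 (successors {w1}): φ is false.
  w1 (successors {w2, w5, w7}): φ is false.
  w2 (successors {w1, w4}): φ is true.
  w3 (successors {w1, w2, w5}): φ is false.
  w4 (successors {w1, w4, w7}): φ is true.
  w5 (successors {w0, w2}): φ is true.
  w6 (successors {w0, w2, w7, w8}): φ is true.
  w7 (successors {w3, w5, w8}): φ is false.
  w8 (successors {w5, w8}): φ is false.
For instance, at w8:
  At w8: ◇(¬s → s) requires ¬s → s at some successor in {w5, w8}.
    At w5: ¬s → s is false.
    At w8: ¬s → s is false.
  So ◇(¬s → s) is false at w8.
Satisfying worlds: {w2, w4, w5, w6}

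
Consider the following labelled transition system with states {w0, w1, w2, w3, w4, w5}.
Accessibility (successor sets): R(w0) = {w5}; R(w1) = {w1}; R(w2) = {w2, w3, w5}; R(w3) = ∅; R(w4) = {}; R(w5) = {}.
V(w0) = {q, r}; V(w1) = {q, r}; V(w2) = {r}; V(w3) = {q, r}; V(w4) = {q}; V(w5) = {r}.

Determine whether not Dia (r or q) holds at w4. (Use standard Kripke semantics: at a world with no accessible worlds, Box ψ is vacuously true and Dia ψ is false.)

At w4: Dia (r or q) is false, so not Dia (r or q) is true.
  At w4: no accessible worlds, so Dia (r or q) is false.

Yes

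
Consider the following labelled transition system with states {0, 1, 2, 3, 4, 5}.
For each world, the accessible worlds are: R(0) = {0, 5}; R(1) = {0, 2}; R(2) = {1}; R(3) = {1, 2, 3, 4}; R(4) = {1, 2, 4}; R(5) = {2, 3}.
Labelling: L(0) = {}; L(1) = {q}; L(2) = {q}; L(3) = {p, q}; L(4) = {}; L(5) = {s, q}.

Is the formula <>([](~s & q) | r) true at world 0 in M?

Yes

At 0: <>([](~s & q) | r) requires [](~s & q) | r at some successor in {0, 5}.
  [](~s & q) | r holds at 5, so <>([](~s & q) | r) is true at 0.
    At 5: [](~s & q) is true, r is false, so [](~s & q) | r is true.
      At 5: [](~s & q) requires ~s & q at every successor {2, 3}.
        At 2: ~s & q is true.
        At 3: ~s & q is true.
      So [](~s & q) is true at 5.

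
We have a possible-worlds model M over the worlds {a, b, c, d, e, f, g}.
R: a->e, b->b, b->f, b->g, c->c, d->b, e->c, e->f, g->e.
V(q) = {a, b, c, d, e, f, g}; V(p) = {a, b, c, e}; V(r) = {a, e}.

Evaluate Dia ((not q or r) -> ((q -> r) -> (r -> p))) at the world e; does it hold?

At e: Dia ((not q or r) -> ((q -> r) -> (r -> p))) requires (not q or r) -> ((q -> r) -> (r -> p)) at some successor in {c, f}.
  (not q or r) -> ((q -> r) -> (r -> p)) holds at c, so Dia ((not q or r) -> ((q -> r) -> (r -> p))) is true at e.

Yes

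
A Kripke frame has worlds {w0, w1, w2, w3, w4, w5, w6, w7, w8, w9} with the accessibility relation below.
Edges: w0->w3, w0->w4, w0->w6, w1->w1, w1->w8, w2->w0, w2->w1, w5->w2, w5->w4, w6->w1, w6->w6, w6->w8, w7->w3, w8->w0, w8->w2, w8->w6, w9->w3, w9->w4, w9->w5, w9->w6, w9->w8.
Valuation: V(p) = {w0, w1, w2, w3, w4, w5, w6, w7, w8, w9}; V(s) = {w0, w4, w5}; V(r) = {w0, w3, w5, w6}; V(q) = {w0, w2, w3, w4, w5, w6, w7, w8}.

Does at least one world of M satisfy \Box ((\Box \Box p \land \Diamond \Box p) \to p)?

Let φ = \Box ((\Box \Box p \land \Diamond \Box p) \to p). Evaluate φ at each world:
  w0 (successors {w3, w4, w6}): φ is true.
  w1 (successors {w1, w8}): φ is true.
  w2 (successors {w0, w1}): φ is true.
  w3 (successors ∅): φ is true.
  w4 (successors ∅): φ is true.
  w5 (successors {w2, w4}): φ is true.
  w6 (successors {w1, w6, w8}): φ is true.
  w7 (successors {w3}): φ is true.
  w8 (successors {w0, w2, w6}): φ is true.
  w9 (successors {w3, w4, w5, w6, w8}): φ is true.
Detail at w0 (witness):
  At w0: \Box ((\Box \Box p \land \Diamond \Box p) \to p) requires (\Box \Box p \land \Diamond \Box p) \to p at every successor {w3, w4, w6}.
      At w3: \Box \Box p \land \Diamond \Box p is false, p is true, so (\Box \Box p \land \Diamond \Box p) \to p is true.
      At w4: \Box \Box p \land \Diamond \Box p is false, p is true, so (\Box \Box p \land \Diamond \Box p) \to p is true.
      At w6: \Box \Box p \land \Diamond \Box p is true, p is true, so (\Box \Box p \land \Diamond \Box p) \to p is true.
  So \Box ((\Box \Box p \land \Diamond \Box p) \to p) is true at w0.

Yes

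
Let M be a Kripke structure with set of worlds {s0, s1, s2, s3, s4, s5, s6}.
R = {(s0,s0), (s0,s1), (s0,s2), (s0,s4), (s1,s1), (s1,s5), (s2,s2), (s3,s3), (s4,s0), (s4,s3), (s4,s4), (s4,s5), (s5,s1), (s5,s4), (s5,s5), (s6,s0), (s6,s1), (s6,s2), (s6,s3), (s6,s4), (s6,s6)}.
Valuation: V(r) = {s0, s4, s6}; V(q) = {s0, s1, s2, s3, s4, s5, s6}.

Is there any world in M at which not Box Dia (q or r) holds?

Let φ = not Box Dia (q or r). Evaluate φ at each world:
  s0 (successors {s0, s1, s2, s4}): φ is false.
  s1 (successors {s1, s5}): φ is false.
  s2 (successors {s2}): φ is false.
  s3 (successors {s3}): φ is false.
  s4 (successors {s0, s3, s4, s5}): φ is false.
  s5 (successors {s1, s4, s5}): φ is false.
  s6 (successors {s0, s1, s2, s3, s4, s6}): φ is false.
For instance, at s1:
  At s1: Box Dia (q or r) is true, so not Box Dia (q or r) is false.
    At s1: Box Dia (q or r) requires Dia (q or r) at every successor {s1, s5}.
      At s1: Dia (q or r) is true.
      At s5: Dia (q or r) is true.
    So Box Dia (q or r) is true at s1.

No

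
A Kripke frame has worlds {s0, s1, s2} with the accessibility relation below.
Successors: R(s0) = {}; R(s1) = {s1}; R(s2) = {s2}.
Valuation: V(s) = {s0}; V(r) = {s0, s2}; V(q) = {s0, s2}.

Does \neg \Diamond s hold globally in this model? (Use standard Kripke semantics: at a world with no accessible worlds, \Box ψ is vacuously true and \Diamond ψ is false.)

Yes

Let φ = \neg \Diamond s. Evaluate φ at each world:
  s0 (successors ∅): φ is true.
  s1 (successors {s1}): φ is true.
  s2 (successors {s2}): φ is true.
For instance, at s2:
  At s2: \Diamond s is false, so \neg \Diamond s is true.
    At s2: \Diamond s requires s at some successor in {s2}.
      At s2: s is false.
    So \Diamond s is false at s2.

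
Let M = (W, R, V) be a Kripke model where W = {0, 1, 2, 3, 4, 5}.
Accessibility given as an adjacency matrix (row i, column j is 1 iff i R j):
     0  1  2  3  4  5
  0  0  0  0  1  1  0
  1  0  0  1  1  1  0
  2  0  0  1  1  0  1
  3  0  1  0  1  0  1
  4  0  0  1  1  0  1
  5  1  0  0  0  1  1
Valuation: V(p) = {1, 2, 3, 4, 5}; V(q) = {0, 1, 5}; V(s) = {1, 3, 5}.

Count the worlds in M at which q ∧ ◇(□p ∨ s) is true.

3

Let φ = q ∧ ◇(□p ∨ s). Evaluate φ at each world:
  0 (successors {3, 4}): φ is true.
  1 (successors {2, 3, 4}): φ is true.
  2 (successors {2, 3, 5}): φ is false.
  3 (successors {1, 3, 5}): φ is false.
  4 (successors {2, 3, 5}): φ is false.
  5 (successors {0, 4, 5}): φ is true.
For instance, at 2:
  At 2: q is false, ◇(□p ∨ s) is true, so q ∧ ◇(□p ∨ s) is false.
    At 2: ◇(□p ∨ s) requires □p ∨ s at some successor in {2, 3, 5}.
      □p ∨ s holds at 2, so ◇(□p ∨ s) is true at 2.
Satisfying worlds: {0, 1, 5}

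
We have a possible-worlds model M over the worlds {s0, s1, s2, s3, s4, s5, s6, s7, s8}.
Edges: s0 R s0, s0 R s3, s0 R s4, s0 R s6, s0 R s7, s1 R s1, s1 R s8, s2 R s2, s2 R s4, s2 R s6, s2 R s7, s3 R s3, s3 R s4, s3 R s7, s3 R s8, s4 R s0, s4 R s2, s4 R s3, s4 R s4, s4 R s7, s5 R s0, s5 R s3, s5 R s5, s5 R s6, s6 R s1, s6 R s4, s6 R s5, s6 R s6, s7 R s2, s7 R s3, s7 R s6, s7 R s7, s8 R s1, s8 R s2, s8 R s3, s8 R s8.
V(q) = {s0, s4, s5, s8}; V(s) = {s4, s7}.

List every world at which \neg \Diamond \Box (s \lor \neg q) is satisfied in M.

Let φ = \neg \Diamond \Box (s \lor \neg q). Evaluate φ at each world:
  s0 (successors {s0, s3, s4, s6, s7}): φ is false.
  s1 (successors {s1, s8}): φ is true.
  s2 (successors {s2, s4, s6, s7}): φ is false.
  s3 (successors {s3, s4, s7, s8}): φ is false.
  s4 (successors {s0, s2, s3, s4, s7}): φ is false.
  s5 (successors {s0, s3, s5, s6}): φ is true.
  s6 (successors {s1, s4, s5, s6}): φ is true.
  s7 (successors {s2, s3, s6, s7}): φ is false.
  s8 (successors {s1, s2, s3, s8}): φ is false.
For instance, at s8:
  At s8: \Diamond \Box (s \lor \neg q) is true, so \neg \Diamond \Box (s \lor \neg q) is false.
    At s8: \Diamond \Box (s \lor \neg q) requires \Box (s \lor \neg q) at some successor in {s1, s2, s3, s8}.
      \Box (s \lor \neg q) holds at s2, so \Diamond \Box (s \lor \neg q) is true at s8.
Satisfying worlds: {s1, s5, s6}

s1, s5, s6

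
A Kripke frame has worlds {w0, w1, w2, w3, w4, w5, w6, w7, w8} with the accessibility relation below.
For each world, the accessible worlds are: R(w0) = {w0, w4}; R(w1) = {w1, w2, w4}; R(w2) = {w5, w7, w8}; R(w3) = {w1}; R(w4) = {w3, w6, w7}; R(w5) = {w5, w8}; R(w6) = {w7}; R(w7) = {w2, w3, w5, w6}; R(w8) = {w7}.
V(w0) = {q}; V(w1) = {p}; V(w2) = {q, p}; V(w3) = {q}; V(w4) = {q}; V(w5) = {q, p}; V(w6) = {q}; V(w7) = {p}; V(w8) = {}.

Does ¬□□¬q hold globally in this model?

Recall that □ψ holds at a world iff ψ holds at every accessible world, and ◇ψ holds iff ψ holds at some accessible world.
Let φ = ¬□□¬q. Evaluate φ at each world:
  w0 (successors {w0, w4}): φ is true.
  w1 (successors {w1, w2, w4}): φ is true.
  w2 (successors {w5, w7, w8}): φ is true.
  w3 (successors {w1}): φ is true.
  w4 (successors {w3, w6, w7}): φ is true.
  w5 (successors {w5, w8}): φ is true.
  w6 (successors {w7}): φ is true.
  w7 (successors {w2, w3, w5, w6}): φ is true.
  w8 (successors {w7}): φ is true.
For instance, at w5:
  At w5: □□¬q is false, so ¬□□¬q is true.
    At w5: □□¬q requires □¬q at every successor {w5, w8}.
      □¬q fails at w5, so □□¬q is false at w5.

Yes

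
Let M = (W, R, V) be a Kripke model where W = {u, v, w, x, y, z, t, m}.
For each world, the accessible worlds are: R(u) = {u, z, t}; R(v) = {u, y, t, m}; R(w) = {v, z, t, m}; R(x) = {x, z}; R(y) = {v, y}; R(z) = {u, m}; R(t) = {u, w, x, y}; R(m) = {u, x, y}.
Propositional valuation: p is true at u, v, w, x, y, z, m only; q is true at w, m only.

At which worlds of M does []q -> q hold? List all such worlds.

u, v, w, x, y, z, t, m

Let φ = []q -> q. Evaluate φ at each world:
  u (successors {u, z, t}): φ is true.
  v (successors {u, y, t, m}): φ is true.
  w (successors {v, z, t, m}): φ is true.
  x (successors {x, z}): φ is true.
  y (successors {v, y}): φ is true.
  z (successors {u, m}): φ is true.
  t (successors {u, w, x, y}): φ is true.
  m (successors {u, x, y}): φ is true.
For instance, at v:
  At v: []q is false, q is false, so []q -> q is true.
    At v: []q requires q at every successor {u, y, t, m}.
      q fails at u, so []q is false at v.
Satisfying worlds: {u, v, w, x, y, z, t, m}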